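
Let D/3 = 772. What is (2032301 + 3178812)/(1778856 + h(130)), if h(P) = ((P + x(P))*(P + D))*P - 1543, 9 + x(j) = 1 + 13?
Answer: 5211113/44704613 ≈ 0.11657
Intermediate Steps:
D = 2316 (D = 3*772 = 2316)
x(j) = 5 (x(j) = -9 + (1 + 13) = -9 + 14 = 5)
h(P) = -1543 + P*(5 + P)*(2316 + P) (h(P) = ((P + 5)*(P + 2316))*P - 1543 = ((5 + P)*(2316 + P))*P - 1543 = P*(5 + P)*(2316 + P) - 1543 = -1543 + P*(5 + P)*(2316 + P))
(2032301 + 3178812)/(1778856 + h(130)) = (2032301 + 3178812)/(1778856 + (-1543 + 130³ + 2321*130² + 11580*130)) = 5211113/(1778856 + (-1543 + 2197000 + 2321*16900 + 1505400)) = 5211113/(1778856 + (-1543 + 2197000 + 39224900 + 1505400)) = 5211113/(1778856 + 42925757) = 5211113/44704613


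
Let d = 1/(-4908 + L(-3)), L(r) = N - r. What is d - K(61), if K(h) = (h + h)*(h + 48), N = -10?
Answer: -65359671/4915 ≈ -13298.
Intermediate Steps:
K(h) = 2*h*(48 + h) (K(h) = (2*h)*(48 + h) = 2*h*(48 + h))
L(r) = -10 - r
d = -1/4915 (d = 1/(-4908 + (-10 - 1*(-3))) = 1/(-4908 + (-10 + 3)) = 1/(-4908 - 7) = 1/(-4915) = -1/4915 ≈ -0.00020346)
d - K(61) = -1/4915 - 2*61*(48 + 61) = -1/4915 - 2*61*109 = -1/4915 - 1*13298 = -1/4915 - 13298 = -65359671/4915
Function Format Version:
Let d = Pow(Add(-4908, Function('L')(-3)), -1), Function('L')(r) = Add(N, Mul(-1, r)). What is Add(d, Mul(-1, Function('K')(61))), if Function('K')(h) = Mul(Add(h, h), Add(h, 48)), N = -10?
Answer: Rational(-65359671, 4915) ≈ -13298.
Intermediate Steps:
Function('K')(h) = Mul(2, h, Add(48, h)) (Function('K')(h) = Mul(Mul(2, h), Add(48, h)) = Mul(2, h, Add(48, h)))
Function('L')(r) = Add(-10, Mul(-1, r))
d = Rational(-1, 4915) (d = Pow(Add(-4908, Add(-10, Mul(-1, -3))), -1) = Pow(Add(-4908, Add(-10, 3)), -1) = Pow(Add(-4908, -7), -1) = Pow(-4915, -1) = Rational(-1, 4915) ≈ -0.00020346)
Add(d, Mul(-1, Function('K')(61))) = Add(Rational(-1, 4915), Mul(-1, Mul(2, 61, Add(48, 61)))) = Add(Rational(-1, 4915), Mul(-1, Mul(2, 61, 109))) = Add(Rational(-1, 4915), Mul(-1, 13298)) = Add(Rational(-1, 4915), -13298) = Rational(-65359671, 4915)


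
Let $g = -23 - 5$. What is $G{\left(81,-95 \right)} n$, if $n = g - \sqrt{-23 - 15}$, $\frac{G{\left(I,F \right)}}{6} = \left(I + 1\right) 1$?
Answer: $-13776 - 492 i \sqrt{38} \approx -13776.0 - 3032.9 i$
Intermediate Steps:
$g = -28$ ($g = -23 - 5 = -28$)
$G{\left(I,F \right)} = 6 + 6 I$ ($G{\left(I,F \right)} = 6 \left(I + 1\right) 1 = 6 \left(1 + I\right) 1 = 6 \left(1 + I\right) = 6 + 6 I$)
$n = -28 - i \sqrt{38}$ ($n = -28 - \sqrt{-23 - 15} = -28 - \sqrt{-38} = -28 - i \sqrt{38} \approx -28.0 - 6.1644 i$)
$G{\left(81,-95 \right)} n = \left(6 + 6 \cdot 81\right) \left(-28 - i \sqrt{38}\right) = \left(6 + 486\right) \left(-28 - i \sqrt{38}\right) = 492 \left(-28 - i \sqrt{38}\right) = -13776 - 492 i \sqrt{38}$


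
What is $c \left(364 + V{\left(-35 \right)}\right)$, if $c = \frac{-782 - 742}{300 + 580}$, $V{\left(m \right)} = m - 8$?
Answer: $- \frac{122301}{220} \approx -555.91$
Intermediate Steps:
$V{\left(m \right)} = -8 + m$ ($V{\left(m \right)} = m - 8 = -8 + m$)
$c = - \frac{381}{220}$ ($c = - \frac{1524}{880} = \left(-1524\right) \frac{1}{880} = - \frac{381}{220} \approx -1.7318$)
$c \left(364 + V{\left(-35 \right)}\right) = - \frac{381 \left(364 - 43\right)}{220} = \left(- \frac{381}{220}\right) 321 = - \frac{122301}{220}$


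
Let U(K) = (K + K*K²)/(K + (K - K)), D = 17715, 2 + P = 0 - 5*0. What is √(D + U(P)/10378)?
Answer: 5*√76318265678/10378 ≈ 133.10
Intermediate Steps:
P = -2 (P = -2 + (0 - 5*0) = -2 + (0 + 0) = -2 + 0 = -2)
U(K) = (K + K³)/K (U(K) = (K + K³)/(K + 0) = (K + K³)/K)
√(D + U(P)/10378) = √(17715 + (1 + (-2)²)/10378) = √(17715 + (1 + 4)*(1/10378)) = √(17715 + 5*(1/10378)) = √(17715 + 5/10378) = √(183846275/10378) = 5*√76318265678/10378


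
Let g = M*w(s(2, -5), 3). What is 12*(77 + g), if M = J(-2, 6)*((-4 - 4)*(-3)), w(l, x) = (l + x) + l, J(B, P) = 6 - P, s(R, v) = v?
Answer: 924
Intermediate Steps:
w(l, x) = x + 2*l
M = 0 (M = (6 - 1*6)*((-4 - 4)*(-3)) = (6 - 6)*(-8*(-3)) = 0*24 = 0)
g = 0 (g = 0*(3 + 2*(-5)) = 0*(3 - 10) = 0*(-7) = 0)
12*(77 + g) = 12*(77 + 0) = 12*77 = 924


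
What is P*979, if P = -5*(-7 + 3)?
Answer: 19580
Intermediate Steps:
P = 20 (P = -5*(-4) = 20)
P*979 = 20*979 = 19580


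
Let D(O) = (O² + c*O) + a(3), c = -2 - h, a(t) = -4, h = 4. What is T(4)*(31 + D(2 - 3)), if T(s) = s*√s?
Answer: 272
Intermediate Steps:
c = -6 (c = -2 - 1*4 = -2 - 4 = -6)
D(O) = -4 + O² - 6*O (D(O) = (O² - 6*O) - 4 = -4 + O² - 6*O)
T(s) = s^(3/2)
T(4)*(31 + D(2 - 3)) = 4^(3/2)*(31 + (-4 + (2 - 3)² - 6*(2 - 3))) = 8*(31 + (-4 + (-1)² - 6*(-1))) = 8*(31 + (-4 + 1 + 6)) = 8*(31 + 3) = 8*34 = 272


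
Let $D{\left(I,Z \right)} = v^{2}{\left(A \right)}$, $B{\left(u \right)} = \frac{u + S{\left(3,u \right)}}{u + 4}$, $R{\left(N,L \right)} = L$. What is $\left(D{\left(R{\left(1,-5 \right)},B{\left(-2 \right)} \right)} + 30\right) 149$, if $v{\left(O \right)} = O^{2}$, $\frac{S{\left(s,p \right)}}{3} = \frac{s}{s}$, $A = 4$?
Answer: $42614$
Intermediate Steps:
$S{\left(s,p \right)} = 3$ ($S{\left(s,p \right)} = 3 \frac{s}{s} = 3 \cdot 1 = 3$)
$B{\left(u \right)} = \frac{3 + u}{4 + u}$ ($B{\left(u \right)} = \frac{u + 3}{u + 4} = \frac{3 + u}{4 + u}$)
$D{\left(I,Z \right)} = 256$ ($D{\left(I,Z \right)} = \left(4^{2}\right)^{2} = 16^{2} = 256$)
$\left(D{\left(R{\left(1,-5 \right)},B{\left(-2 \right)} \right)} + 30\right) 149 = \left(256 + 30\right) 149 = 286 \cdot 149 = 42614$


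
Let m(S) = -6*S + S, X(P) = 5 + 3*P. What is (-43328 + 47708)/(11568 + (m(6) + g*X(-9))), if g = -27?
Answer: 365/1011 ≈ 0.36103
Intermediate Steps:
m(S) = -5*S
(-43328 + 47708)/(11568 + (m(6) + g*X(-9))) = (-43328 + 47708)/(11568 + (-5*6 - 27*(5 + 3*(-9)))) = 4380/(11568 + (-30 - 27*(5 - 27))) = 4380/(11568 + (-30 - 27*(-22))) = 4380/(11568 + (-30 + 594)) = 4380/(11568 + 564) = 4380/12132 = 4380*(1/12132) = 365/1011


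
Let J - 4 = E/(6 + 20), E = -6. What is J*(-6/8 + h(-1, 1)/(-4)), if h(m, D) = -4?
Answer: 49/52 ≈ 0.94231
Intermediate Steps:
J = 49/13 (J = 4 - 6/(6 + 20) = 4 - 6/26 = 4 + (1/26)*(-6) = 4 - 3/13 = 49/13 ≈ 3.7692)
J*(-6/8 + h(-1, 1)/(-4)) = 49*(-6/8 - 4/(-4))/13 = 49*(-6*⅛ - 4*(-¼))/13 = 49*(-¾ + 1)/13 = (49/13)*(¼) = 49/52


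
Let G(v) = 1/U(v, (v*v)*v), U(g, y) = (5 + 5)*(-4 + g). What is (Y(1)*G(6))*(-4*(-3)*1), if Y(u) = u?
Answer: 3/5 ≈ 0.60000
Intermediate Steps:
U(g, y) = -40 + 10*g (U(g, y) = 10*(-4 + g) = -40 + 10*g)
G(v) = 1/(-40 + 10*v)
(Y(1)*G(6))*(-4*(-3)*1) = (1*(1/(10*(-4 + 6))))*(-4*(-3)*1) = (1*((1/10)/2))*(12*1) = (1*((1/10)*(1/2)))*12 = (1*(1/20))*12 = (1/20)*12 = 3/5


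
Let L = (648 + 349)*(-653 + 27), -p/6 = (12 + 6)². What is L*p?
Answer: 1213293168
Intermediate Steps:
p = -1944 (p = -6*(12 + 6)² = -6*18² = -6*324 = -1944)
L = -624122 (L = 997*(-626) = -624122)
L*p = -624122*(-1944) = 1213293168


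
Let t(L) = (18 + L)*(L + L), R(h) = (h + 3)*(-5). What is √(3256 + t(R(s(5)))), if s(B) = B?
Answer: 2*√1254 ≈ 70.824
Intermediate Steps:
R(h) = -15 - 5*h (R(h) = (3 + h)*(-5) = -15 - 5*h)
t(L) = 2*L*(18 + L) (t(L) = (18 + L)*(2*L) = 2*L*(18 + L))
√(3256 + t(R(s(5)))) = √(3256 + 2*(-15 - 5*5)*(18 + (-15 - 5*5))) = √(3256 + 2*(-15 - 25)*(18 + (-15 - 25))) = √(3256 + 2*(-40)*(18 - 40)) = √(3256 + 2*(-40)*(-22)) = √(3256 + 1760) = √5016 = 2*√1254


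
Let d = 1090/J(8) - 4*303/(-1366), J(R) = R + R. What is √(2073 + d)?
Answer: √15987602530/2732 ≈ 46.282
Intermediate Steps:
J(R) = 2*R
d = 377083/5464 (d = 1090/((2*8)) - 4*303/(-1366) = 1090/16 - 1212*(-1/1366) = 1090*(1/16) + 606/683 = 545/8 + 606/683 = 377083/5464 ≈ 69.012)
√(2073 + d) = √(2073 + 377083/5464) = √(11703955/5464) = √15987602530/2732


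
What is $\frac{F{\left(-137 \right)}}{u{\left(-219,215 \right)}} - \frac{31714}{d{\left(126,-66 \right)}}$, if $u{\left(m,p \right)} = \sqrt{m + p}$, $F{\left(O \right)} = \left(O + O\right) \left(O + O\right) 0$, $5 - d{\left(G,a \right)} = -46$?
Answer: $- \frac{31714}{51} \approx -621.84$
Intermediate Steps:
$d{\left(G,a \right)} = 51$ ($d{\left(G,a \right)} = 5 - -46 = 5 + 46 = 51$)
$F{\left(O \right)} = 0$ ($F{\left(O \right)} = 2 O 2 O 0 = 4 O^{2} \cdot 0 = 0$)
$\frac{F{\left(-137 \right)}}{u{\left(-219,215 \right)}} - \frac{31714}{d{\left(126,-66 \right)}} = \frac{0}{\sqrt{-219 + 215}} - \frac{31714}{51} = \frac{0}{\sqrt{-4}} - \frac{31714}{51} = \frac{0}{2 i} - \frac{31714}{51} = 0 \left(- \frac{i}{2}\right) - \frac{31714}{51} = 0 - \frac{31714}{51} = - \frac{31714}{51}$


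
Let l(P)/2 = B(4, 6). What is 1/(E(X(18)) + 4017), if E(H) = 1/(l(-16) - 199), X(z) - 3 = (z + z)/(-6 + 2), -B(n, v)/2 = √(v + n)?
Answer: 79217149/318214887842 - √10/159107443921 ≈ 0.00024894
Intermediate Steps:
B(n, v) = -2*√(n + v) (B(n, v) = -2*√(v + n) = -2*√(n + v))
l(P) = -4*√10 (l(P) = 2*(-2*√(4 + 6)) = 2*(-2*√10) = -4*√10)
X(z) = 3 - z/2 (X(z) = 3 + (z + z)/(-6 + 2) = 3 + (2*z)/(-4) = 3 + (2*z)*(-¼) = 3 - z/2)
E(H) = 1/(-199 - 4*√10) (E(H) = 1/(-4*√10 - 199) = 1/(-199 - 4*√10))
1/(E(X(18)) + 4017) = 1/((-199/39441 + 4*√10/39441) + 4017) = 1/(158434298/39441 + 4*√10/39441)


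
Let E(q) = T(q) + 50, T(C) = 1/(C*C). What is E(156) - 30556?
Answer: -742394015/24336 ≈ -30506.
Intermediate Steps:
T(C) = C⁻²
E(q) = 50 + q⁻² (E(q) = q⁻² + 50 = 50 + q⁻²)
E(156) - 30556 = (50 + 156⁻²) - 30556 = (50 + 1/24336) - 30556 = 1216801/24336 - 30556 = -742394015/24336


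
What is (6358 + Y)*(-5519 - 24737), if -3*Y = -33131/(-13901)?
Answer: -8021305613008/41703 ≈ -1.9234e+8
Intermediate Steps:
Y = -33131/41703 (Y = -(-33131)/(3*(-13901)) = -(-33131)*(-1)/(3*13901) = -⅓*33131/13901 = -33131/41703 ≈ -0.79445)
(6358 + Y)*(-5519 - 24737) = (6358 - 33131/41703)*(-5519 - 24737) = (265114543/41703)*(-30256) = -8021305613008/41703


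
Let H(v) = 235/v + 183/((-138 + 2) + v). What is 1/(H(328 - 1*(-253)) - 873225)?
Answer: -258545/225767746727 ≈ -1.1452e-6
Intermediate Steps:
H(v) = 183/(-136 + v) + 235/v (H(v) = 235/v + 183/(-136 + v) = 183/(-136 + v) + 235/v)
1/(H(328 - 1*(-253)) - 873225) = 1/(2*(-15980 + 209*(328 - 1*(-253)))/((328 - 1*(-253))*(-136 + (328 - 1*(-253)))) - 873225) = 1/(2*(-15980 + 209*(328 + 253))/((328 + 253)*(-136 + (328 + 253))) - 873225) = 1/(2*(-15980 + 209*581)/(581*(-136 + 581)) - 873225) = 1/(2*(1/581)*(-15980 + 121429)/445 - 873225) = 1/(2*(1/581)*(1/445)*105449 - 873225) = 1/(210898/258545 - 873225) = 1/(-225767746727/258545) = -258545/225767746727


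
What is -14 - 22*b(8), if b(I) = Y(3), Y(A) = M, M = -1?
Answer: 8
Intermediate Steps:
Y(A) = -1
b(I) = -1
-14 - 22*b(8) = -14 - 22*(-1) = -14 + 22 = 8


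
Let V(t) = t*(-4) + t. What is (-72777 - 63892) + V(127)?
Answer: -137050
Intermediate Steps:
V(t) = -3*t (V(t) = -4*t + t = -3*t)
(-72777 - 63892) + V(127) = (-72777 - 63892) - 3*127 = -136669 - 381 = -137050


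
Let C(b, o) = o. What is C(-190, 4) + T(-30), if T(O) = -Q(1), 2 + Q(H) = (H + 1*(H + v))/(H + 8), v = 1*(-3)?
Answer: 55/9 ≈ 6.1111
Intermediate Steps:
v = -3
Q(H) = -2 + (-3 + 2*H)/(8 + H) (Q(H) = -2 + (H + 1*(H - 3))/(H + 8) = -2 + (H + 1*(-3 + H))/(8 + H) = -2 + (H + (-3 + H))/(8 + H) = -2 + (-3 + 2*H)/(8 + H))
T(O) = 19/9 (T(O) = -(-19)/(8 + 1) = -(-19)/9 = -1*(-19/9) = 19/9)
C(-190, 4) + T(-30) = 4 + 19/9 = 55/9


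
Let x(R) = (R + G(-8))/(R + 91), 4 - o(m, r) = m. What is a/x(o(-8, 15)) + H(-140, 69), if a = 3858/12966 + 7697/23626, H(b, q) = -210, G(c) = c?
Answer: -39608912535/204223144 ≈ -193.95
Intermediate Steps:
o(m, r) = 4 - m
a = 31824735/51055786 (a = 3858*(1/12966) + 7697*(1/23626) = 643/2161 + 7697/23626 = 31824735/51055786 ≈ 0.62333)
x(R) = (-8 + R)/(91 + R) (x(R) = (R - 8)/(R + 91) = (-8 + R)/(91 + R))
a/x(o(-8, 15)) + H(-140, 69) = 31824735/(51055786*(((-8 + (4 - 1*(-8)))/(91 + (4 - 1*(-8)))))) - 210 = 31824735/(51055786*(((-8 + (4 + 8))/(91 + (4 + 8))))) - 210 = 31824735/(51055786*(((-8 + 12)/(91 + 12)))) - 210 = 31824735/(51055786*((4/103))) - 210 = 31824735/(51055786*(((1/103)*4))) - 210 = 31824735/(51055786*(4/103)) - 210 = (31824735/51055786)*(103/4) - 210 = 3277947705/204223144 - 210 = -39608912535/204223144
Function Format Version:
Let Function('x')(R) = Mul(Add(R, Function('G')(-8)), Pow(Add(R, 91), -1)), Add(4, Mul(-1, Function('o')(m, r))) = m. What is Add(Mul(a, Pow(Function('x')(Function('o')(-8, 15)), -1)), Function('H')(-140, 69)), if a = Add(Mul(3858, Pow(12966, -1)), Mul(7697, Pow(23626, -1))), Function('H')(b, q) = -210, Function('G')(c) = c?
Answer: Rational(-39608912535, 204223144) ≈ -193.95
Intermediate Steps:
Function('o')(m, r) = Add(4, Mul(-1, m))
a = Rational(31824735, 51055786) (a = Add(Mul(3858, Rational(1, 12966)), Mul(7697, Rational(1, 23626))) = Add(Rational(643, 2161), Rational(7697, 23626)) = Rational(31824735, 51055786) ≈ 0.62333)
Function('x')(R) = Mul(Pow(Add(91, R), -1), Add(-8, R)) (Function('x')(R) = Mul(Add(R, -8), Pow(Add(R, 91), -1)) = Mul(Add(-8, R), Pow(Add(91, R), -1)) = Mul(Pow(Add(91, R), -1), Add(-8, R)))
Add(Mul(a, Pow(Function('x')(Function('o')(-8, 15)), -1)), Function('H')(-140, 69)) = Add(Mul(Rational(31824735, 51055786), Pow(Mul(Pow(Add(91, Add(4, Mul(-1, -8))), -1), Add(-8, Add(4, Mul(-1, -8)))), -1)), -210) = Add(Mul(Rational(31824735, 51055786), Pow(Mul(Pow(Add(91, Add(4, 8)), -1), Add(-8, Add(4, 8))), -1)), -210) = Add(Mul(Rational(31824735, 51055786), Pow(Mul(Pow(Add(91, 12), -1), Add(-8, 12)), -1)), -210) = Add(Mul(Rational(31824735, 51055786), Pow(Mul(Pow(103, -1), 4), -1)), -210) = Add(Mul(Rational(31824735, 51055786), Pow(Mul(Rational(1, 103), 4), -1)), -210) = Add(Mul(Rational(31824735, 51055786), Pow(Rational(4, 103), -1)), -210) = Add(Mul(Rational(31824735, 51055786), Rational(103, 4)), -210) = Add(Rational(3277947705, 204223144), -210) = Rational(-39608912535, 204223144)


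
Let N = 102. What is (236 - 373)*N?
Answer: -13974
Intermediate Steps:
(236 - 373)*N = (236 - 373)*102 = -137*102 = -13974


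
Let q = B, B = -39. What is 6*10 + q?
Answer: 21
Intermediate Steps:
q = -39
6*10 + q = 6*10 - 39 = 60 - 39 = 21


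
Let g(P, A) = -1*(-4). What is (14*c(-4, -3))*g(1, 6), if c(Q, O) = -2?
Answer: -112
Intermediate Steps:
g(P, A) = 4
(14*c(-4, -3))*g(1, 6) = (14*(-2))*4 = -28*4 = -112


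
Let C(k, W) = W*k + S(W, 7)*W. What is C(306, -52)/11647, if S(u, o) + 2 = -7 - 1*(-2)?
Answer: -15548/11647 ≈ -1.3349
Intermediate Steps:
S(u, o) = -7 (S(u, o) = -2 + (-7 - 1*(-2)) = -2 + (-7 + 2) = -2 - 5 = -7)
C(k, W) = -7*W + W*k (C(k, W) = W*k - 7*W = -7*W + W*k)
C(306, -52)/11647 = -52*(-7 + 306)/11647 = -52*299*(1/11647) = -15548*1/11647 = -15548/11647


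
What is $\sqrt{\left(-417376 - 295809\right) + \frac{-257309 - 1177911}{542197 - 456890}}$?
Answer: $\frac{i \sqrt{5190172401435605}}{85307} \approx 844.51 i$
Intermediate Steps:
$\sqrt{\left(-417376 - 295809\right) + \frac{-257309 - 1177911}{542197 - 456890}} = \sqrt{-713185 - \frac{1435220}{85307}} = \sqrt{- \frac{60841108015}{85307}} = \frac{i \sqrt{5190172401435605}}{85307}$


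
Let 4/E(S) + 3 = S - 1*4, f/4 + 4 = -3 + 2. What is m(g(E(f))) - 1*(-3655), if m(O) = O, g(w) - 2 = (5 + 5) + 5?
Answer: 3672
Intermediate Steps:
f = -20 (f = -16 + 4*(-3 + 2) = -16 + 4*(-1) = -16 - 4 = -20)
E(S) = 4/(-7 + S) (E(S) = 4/(-3 + (S - 1*4)) = 4/(-3 + (S - 4)) = 4/(-3 + (-4 + S)) = 4/(-7 + S))
g(w) = 17 (g(w) = 2 + ((5 + 5) + 5) = 2 + (10 + 5) = 2 + 15 = 17)
m(g(E(f))) - 1*(-3655) = 17 - 1*(-3655) = 17 + 3655 = 3672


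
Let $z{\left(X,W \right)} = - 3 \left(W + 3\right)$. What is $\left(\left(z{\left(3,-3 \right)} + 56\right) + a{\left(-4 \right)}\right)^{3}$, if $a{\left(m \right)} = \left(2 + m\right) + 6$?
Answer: $216000$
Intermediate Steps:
$a{\left(m \right)} = 8 + m$
$z{\left(X,W \right)} = -9 - 3 W$ ($z{\left(X,W \right)} = - 3 \left(3 + W\right) = -9 - 3 W$)
$\left(\left(z{\left(3,-3 \right)} + 56\right) + a{\left(-4 \right)}\right)^{3} = \left(\left(\left(-9 - -9\right) + 56\right) + \left(8 - 4\right)\right)^{3} = \left(\left(\left(-9 + 9\right) + 56\right) + 4\right)^{3} = \left(\left(0 + 56\right) + 4\right)^{3} = \left(56 + 4\right)^{3} = 60^{3} = 216000$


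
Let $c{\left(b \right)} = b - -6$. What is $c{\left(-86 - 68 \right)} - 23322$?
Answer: $-23470$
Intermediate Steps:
$c{\left(b \right)} = 6 + b$ ($c{\left(b \right)} = b + 6 = 6 + b$)
$c{\left(-86 - 68 \right)} - 23322 = \left(6 - 154\right) - 23322 = -148 - 23322 = -23470$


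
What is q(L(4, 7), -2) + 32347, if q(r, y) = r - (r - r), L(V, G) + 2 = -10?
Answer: 32335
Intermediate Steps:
L(V, G) = -12 (L(V, G) = -2 - 10 = -12)
q(r, y) = r (q(r, y) = r - 1*0 = r + 0 = r)
q(L(4, 7), -2) + 32347 = -12 + 32347 = 32335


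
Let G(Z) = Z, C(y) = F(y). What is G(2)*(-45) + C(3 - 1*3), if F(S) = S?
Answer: -90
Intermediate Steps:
C(y) = y
G(2)*(-45) + C(3 - 1*3) = 2*(-45) + (3 - 1*3) = -90 + (3 - 3) = -90 + 0 = -90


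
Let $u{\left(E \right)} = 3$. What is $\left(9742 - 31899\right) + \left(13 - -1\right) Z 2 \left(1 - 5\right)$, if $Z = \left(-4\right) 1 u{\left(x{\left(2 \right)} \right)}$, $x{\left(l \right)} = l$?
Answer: $-20813$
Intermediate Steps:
$Z = -12$ ($Z = \left(-4\right) 1 \cdot 3 = \left(-4\right) 3 = -12$)
$\left(9742 - 31899\right) + \left(13 - -1\right) Z 2 \left(1 - 5\right) = \left(9742 - 31899\right) + \left(13 - -1\right) \left(-12\right) 2 \left(1 - 5\right) = -22157 + \left(13 + 1\right) \left(-12\right) 2 \left(-4\right) = -22157 + 14 \left(-12\right) \left(-8\right) = -22157 - -1344 = -22157 + 1344 = -20813$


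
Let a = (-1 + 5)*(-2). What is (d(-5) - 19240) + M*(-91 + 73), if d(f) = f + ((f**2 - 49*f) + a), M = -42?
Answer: -18227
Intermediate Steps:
a = -8 (a = 4*(-2) = -8)
d(f) = -8 + f**2 - 48*f (d(f) = f + ((f**2 - 49*f) - 8) = f + (-8 + f**2 - 49*f) = -8 + f**2 - 48*f)
(d(-5) - 19240) + M*(-91 + 73) = ((-8 + (-5)**2 - 48*(-5)) - 19240) - 42*(-91 + 73) = ((-8 + 25 + 240) - 19240) - 42*(-18) = (257 - 19240) + 756 = -18983 + 756 = -18227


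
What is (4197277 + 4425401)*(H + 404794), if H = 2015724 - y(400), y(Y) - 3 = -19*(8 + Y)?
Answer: 20938164439026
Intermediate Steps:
y(Y) = -149 - 19*Y (y(Y) = 3 - 19*(8 + Y) = 3 + (-152 - 19*Y) = -149 - 19*Y)
H = 2023473 (H = 2015724 - (-149 - 19*400) = 2015724 - (-149 - 7600) = 2015724 - 1*(-7749) = 2015724 + 7749 = 2023473)
(4197277 + 4425401)*(H + 404794) = (4197277 + 4425401)*(2023473 + 404794) = 8622678*2428267 = 20938164439026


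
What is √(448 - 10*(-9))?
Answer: √538 ≈ 23.195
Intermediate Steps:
√(448 - 10*(-9)) = √(448 + 90) = √538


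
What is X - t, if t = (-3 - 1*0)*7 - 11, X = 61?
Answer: 93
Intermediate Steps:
t = -32 (t = (-3 + 0)*7 - 11 = -3*7 - 11 = -21 - 11 = -32)
X - t = 61 - 1*(-32) = 61 + 32 = 93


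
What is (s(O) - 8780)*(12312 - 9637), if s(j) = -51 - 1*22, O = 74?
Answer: -23681775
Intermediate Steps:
s(j) = -73 (s(j) = -51 - 22 = -73)
(s(O) - 8780)*(12312 - 9637) = (-73 - 8780)*(12312 - 9637) = -8853*2675 = -23681775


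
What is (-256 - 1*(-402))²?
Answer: 21316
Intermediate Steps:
(-256 - 1*(-402))² = (-256 + 402)² = 146² = 21316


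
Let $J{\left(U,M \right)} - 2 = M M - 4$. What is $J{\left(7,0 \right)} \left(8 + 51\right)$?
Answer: $-118$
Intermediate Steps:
$J{\left(U,M \right)} = -2 + M^{2}$ ($J{\left(U,M \right)} = 2 + \left(M M - 4\right) = 2 + \left(M^{2} - 4\right) = 2 + \left(-4 + M^{2}\right) = -2 + M^{2}$)
$J{\left(7,0 \right)} \left(8 + 51\right) = \left(-2 + 0^{2}\right) \left(8 + 51\right) = \left(-2 + 0\right) 59 = \left(-2\right) 59 = -118$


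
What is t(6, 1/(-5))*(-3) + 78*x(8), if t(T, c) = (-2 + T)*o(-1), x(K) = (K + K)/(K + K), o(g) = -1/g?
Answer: 66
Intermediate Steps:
x(K) = 1 (x(K) = (2*K)/((2*K)) = (2*K)*(1/(2*K)) = 1)
t(T, c) = -2 + T (t(T, c) = (-2 + T)*(-1/(-1)) = (-2 + T)*(-1*(-1)) = (-2 + T)*1 = -2 + T)
t(6, 1/(-5))*(-3) + 78*x(8) = (-2 + 6)*(-3) + 78*1 = 4*(-3) + 78 = -12 + 78 = 66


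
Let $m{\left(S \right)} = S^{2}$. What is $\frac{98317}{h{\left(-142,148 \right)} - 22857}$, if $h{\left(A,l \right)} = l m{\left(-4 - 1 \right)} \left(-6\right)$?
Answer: $- \frac{98317}{45057} \approx -2.1821$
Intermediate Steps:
$h{\left(A,l \right)} = - 150 l$ ($h{\left(A,l \right)} = l \left(-4 - 1\right)^{2} \left(-6\right) = l \left(-5\right)^{2} \left(-6\right) = l 25 \left(-6\right) = 25 l \left(-6\right) = - 150 l$)
$\frac{98317}{h{\left(-142,148 \right)} - 22857} = \frac{98317}{\left(-150\right) 148 - 22857} = \frac{98317}{-22200 - 22857} = \frac{98317}{-45057} = 98317 \left(- \frac{1}{45057}\right) = - \frac{98317}{45057}$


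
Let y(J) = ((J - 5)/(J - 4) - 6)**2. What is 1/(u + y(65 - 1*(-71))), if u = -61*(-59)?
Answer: 17424/63145897 ≈ 0.00027593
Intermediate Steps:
y(J) = (-6 + (-5 + J)/(-4 + J))**2 (y(J) = ((-5 + J)/(-4 + J) - 6)**2 = (-6 + (-5 + J)/(-4 + J))**2)
u = 3599
1/(u + y(65 - 1*(-71))) = 1/(3599 + (-19 + 5*(65 - 1*(-71)))**2/(-4 + (65 - 1*(-71)))**2) = 1/(3599 + (-19 + 5*(65 + 71))**2/(-4 + (65 + 71))**2) = 1/(3599 + (-19 + 5*136)**2/(-4 + 136)**2) = 1/(3599 + (-19 + 680)**2/132**2) = 1/(3599 + 661**2*(1/17424)) = 1/(3599 + 436921*(1/17424)) = 1/(3599 + 436921/17424) = 1/(63145897/17424) = 17424/63145897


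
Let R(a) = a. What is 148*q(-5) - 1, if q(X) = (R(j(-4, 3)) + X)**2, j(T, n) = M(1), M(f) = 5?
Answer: -1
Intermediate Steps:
j(T, n) = 5
q(X) = (5 + X)**2
148*q(-5) - 1 = 148*(5 - 5)**2 - 1 = 148*0**2 - 1 = 148*0 - 1 = 0 - 1 = -1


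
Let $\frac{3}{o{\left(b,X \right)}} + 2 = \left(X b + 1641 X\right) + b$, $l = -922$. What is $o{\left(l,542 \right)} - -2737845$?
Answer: $\frac{1064402952033}{388774} \approx 2.7378 \cdot 10^{6}$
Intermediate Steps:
$o{\left(b,X \right)} = \frac{3}{-2 + b + 1641 X + X b}$ ($o{\left(b,X \right)} = \frac{3}{-2 + \left(\left(X b + 1641 X\right) + b\right)} = \frac{3}{-2 + \left(\left(1641 X + X b\right) + b\right)} = \frac{3}{-2 + \left(b + 1641 X + X b\right)} = \frac{3}{-2 + b + 1641 X + X b}$)
$o{\left(l,542 \right)} - -2737845 = \frac{3}{-2 - 922 + 1641 \cdot 542 + 542 \left(-922\right)} - -2737845 = \frac{3}{-2 - 922 + 889422 - 499724} + 2737845 = \frac{3}{388774} + 2737845 = \frac{1064402952033}{388774}$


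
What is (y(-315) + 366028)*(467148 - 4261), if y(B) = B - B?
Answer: 169429602836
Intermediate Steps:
y(B) = 0
(y(-315) + 366028)*(467148 - 4261) = (0 + 366028)*(467148 - 4261) = 366028*462887 = 169429602836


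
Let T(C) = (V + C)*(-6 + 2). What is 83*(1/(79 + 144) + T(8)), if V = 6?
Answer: -1036421/223 ≈ -4647.6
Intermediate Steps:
T(C) = -24 - 4*C (T(C) = (6 + C)*(-6 + 2) = (6 + C)*(-4) = -24 - 4*C)
83*(1/(79 + 144) + T(8)) = 83*(1/(79 + 144) + (-24 - 4*8)) = 83*(1/223 + (-24 - 32)) = 83*(1/223 - 56) = 83*(-12487/223) = -1036421/223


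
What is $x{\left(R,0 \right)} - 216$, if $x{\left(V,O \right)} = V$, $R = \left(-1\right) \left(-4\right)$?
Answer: $-212$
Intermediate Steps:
$R = 4$
$x{\left(R,0 \right)} - 216 = 4 - 216 = -212$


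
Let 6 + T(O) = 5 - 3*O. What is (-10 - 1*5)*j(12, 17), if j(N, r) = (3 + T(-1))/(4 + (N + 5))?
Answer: -25/7 ≈ -3.5714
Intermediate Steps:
T(O) = -1 - 3*O (T(O) = -6 + (5 - 3*O) = -1 - 3*O)
j(N, r) = 5/(9 + N) (j(N, r) = (3 + (-1 - 3*(-1)))/(4 + (N + 5)) = (3 + (-1 + 3))/(4 + (5 + N)) = (3 + 2)/(9 + N) = 5/(9 + N))
(-10 - 1*5)*j(12, 17) = (-10 - 1*5)*(5/(9 + 12)) = (-10 - 5)*(5/21) = -75/21 = -15*5/21 = -25/7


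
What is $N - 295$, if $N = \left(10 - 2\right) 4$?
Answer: $-263$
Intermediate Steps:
$N = 32$ ($N = \left(10 - 2\right) 4 = 8 \cdot 4 = 32$)
$N - 295 = 32 - 295 = -263$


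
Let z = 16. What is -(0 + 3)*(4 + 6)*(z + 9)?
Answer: -750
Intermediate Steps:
-(0 + 3)*(4 + 6)*(z + 9) = -(0 + 3)*(4 + 6)*(16 + 9) = -3*10*25 = -30*25 = -1*750 = -750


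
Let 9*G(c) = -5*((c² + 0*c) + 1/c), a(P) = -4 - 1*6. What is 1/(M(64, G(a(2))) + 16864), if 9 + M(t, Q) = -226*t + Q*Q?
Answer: 4/21885 ≈ 0.00018277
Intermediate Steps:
a(P) = -10 (a(P) = -4 - 6 = -10)
G(c) = -5/(9*c) - 5*c²/9 (G(c) = (-5*((c² + 0*c) + 1/c))/9 = (-5*((c² + 0) + 1/c))/9 = (-5*(c² + 1/c))/9 = (-5*(1/c + c²))/9 = (-5/c - 5*c²)/9 = -5/(9*c) - 5*c²/9)
M(t, Q) = -9 + Q² - 226*t (M(t, Q) = -9 + (-226*t + Q*Q) = -9 + (-226*t + Q²) = -9 + (Q² - 226*t) = -9 + Q² - 226*t)
1/(M(64, G(a(2))) + 16864) = 1/((-9 + ((5/9)*(-1 - 1*(-10)³)/(-10))² - 226*64) + 16864) = 1/((-9 + ((5/9)*(-⅒)*(-1 - 1*(-1000)))² - 14464) + 16864) = 1/((-9 + ((5/9)*(-⅒)*(-1 + 1000))² - 14464) + 16864) = 1/((-9 + ((5/9)*(-⅒)*999)² - 14464) + 16864) = 1/((-9 + (-111/2)² - 14464) + 16864) = 1/((-9 + 12321/4 - 14464) + 16864) = 1/(-45571/4 + 16864) = 1/(21885/4) = 4/21885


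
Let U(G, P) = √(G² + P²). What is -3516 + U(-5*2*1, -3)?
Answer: -3516 + √109 ≈ -3505.6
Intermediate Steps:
-3516 + U(-5*2*1, -3) = -3516 + √((-5*2*1)² + (-3)²) = -3516 + √((-10*1)² + 9) = -3516 + √((-10)² + 9) = -3516 + √(100 + 9) = -3516 + √109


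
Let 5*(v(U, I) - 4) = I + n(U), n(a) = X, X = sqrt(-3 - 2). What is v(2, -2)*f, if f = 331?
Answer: 5958/5 + 331*I*sqrt(5)/5 ≈ 1191.6 + 148.03*I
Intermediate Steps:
X = I*sqrt(5) (X = sqrt(-5) = I*sqrt(5) ≈ 2.2361*I)
n(a) = I*sqrt(5)
v(U, I) = 4 + I/5 + I*sqrt(5)/5 (v(U, I) = 4 + (I + I*sqrt(5))/5 = 4 + (I/5 + I*sqrt(5)/5) = 4 + I/5 + I*sqrt(5)/5)
v(2, -2)*f = (4 + (1/5)*(-2) + I*sqrt(5)/5)*331 = (4 - 2/5 + I*sqrt(5)/5)*331 = (18/5 + I*sqrt(5)/5)*331 = 5958/5 + 331*I*sqrt(5)/5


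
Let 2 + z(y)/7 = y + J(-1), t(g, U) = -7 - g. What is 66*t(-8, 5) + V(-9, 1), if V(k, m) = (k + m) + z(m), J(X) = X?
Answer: 44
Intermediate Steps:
z(y) = -21 + 7*y (z(y) = -14 + 7*(y - 1) = -14 + 7*(-1 + y) = -14 + (-7 + 7*y) = -21 + 7*y)
V(k, m) = -21 + k + 8*m (V(k, m) = (k + m) + (-21 + 7*m) = -21 + k + 8*m)
66*t(-8, 5) + V(-9, 1) = 66*(-7 - 1*(-8)) + (-21 - 9 + 8*1) = 66*(-7 + 8) + (-21 - 9 + 8) = 66*1 - 22 = 66 - 22 = 44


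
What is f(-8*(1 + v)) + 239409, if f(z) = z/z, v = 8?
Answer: 239410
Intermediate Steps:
f(z) = 1
f(-8*(1 + v)) + 239409 = 1 + 239409 = 239410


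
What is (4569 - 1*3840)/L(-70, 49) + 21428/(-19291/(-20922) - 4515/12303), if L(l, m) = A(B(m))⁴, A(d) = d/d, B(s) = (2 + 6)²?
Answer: 624421635855/15874927 ≈ 39334.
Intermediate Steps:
B(s) = 64 (B(s) = 8² = 64)
A(d) = 1
L(l, m) = 1 (L(l, m) = 1⁴ = 1)
(4569 - 1*3840)/L(-70, 49) + 21428/(-19291/(-20922) - 4515/12303) = (4569 - 1*3840)/1 + 21428/(-19291/(-20922) - 4515/12303) = (4569 - 3840)*1 + 21428/(-19291*(-1/20922) - 4515*1/12303) = 729*1 + 21428/(19291/20922 - 1505/4101) = 729 + 21428/(15874927/28600374) = 729 + 21428*(28600374/15874927) = 729 + 612848814072/15874927 = 624421635855/15874927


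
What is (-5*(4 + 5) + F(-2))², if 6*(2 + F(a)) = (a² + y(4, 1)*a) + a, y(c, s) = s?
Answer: 2209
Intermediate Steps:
F(a) = -2 + a/3 + a²/6 (F(a) = -2 + ((a² + 1*a) + a)/6 = -2 + ((a² + a) + a)/6 = -2 + ((a + a²) + a)/6 = -2 + (a² + 2*a)/6 = -2 + (a/3 + a²/6) = -2 + a/3 + a²/6)
(-5*(4 + 5) + F(-2))² = (-5*(4 + 5) + (-2 + (⅓)*(-2) + (⅙)*(-2)²))² = (-5*9 + (-2 - ⅔ + (⅙)*4))² = (-45 + (-2 - ⅔ + ⅔))² = (-45 - 2)² = (-47)² = 2209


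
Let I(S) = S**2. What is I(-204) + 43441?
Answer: 85057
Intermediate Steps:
I(-204) + 43441 = (-204)**2 + 43441 = 41616 + 43441 = 85057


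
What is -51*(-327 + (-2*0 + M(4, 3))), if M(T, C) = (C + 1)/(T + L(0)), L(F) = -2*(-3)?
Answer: 83283/5 ≈ 16657.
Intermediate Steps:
L(F) = 6
M(T, C) = (1 + C)/(6 + T) (M(T, C) = (C + 1)/(T + 6) = (1 + C)/(6 + T))
-51*(-327 + (-2*0 + M(4, 3))) = -51*(-327 + (-2*0 + (1 + 3)/(6 + 4))) = -51*(-327 + (0 + 4/10)) = -51*(-327 + (0 + (1/10)*4)) = -51*(-327 + (0 + 2/5)) = -51*(-327 + 2/5) = -51*(-1633/5) = 83283/5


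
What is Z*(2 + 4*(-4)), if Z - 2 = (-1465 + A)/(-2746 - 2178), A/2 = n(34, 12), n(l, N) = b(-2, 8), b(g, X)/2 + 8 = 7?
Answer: -79219/2462 ≈ -32.177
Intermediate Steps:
b(g, X) = -2 (b(g, X) = -16 + 2*7 = -16 + 14 = -2)
n(l, N) = -2
A = -4 (A = 2*(-2) = -4)
Z = 11317/4924 (Z = 2 + (-1465 - 4)/(-2746 - 2178) = 2 - 1469/(-4924) = 2 - 1469*(-1/4924) = 2 + 1469/4924 = 11317/4924 ≈ 2.2983)
Z*(2 + 4*(-4)) = 11317*(2 + 4*(-4))/4924 = 11317*(2 - 16)/4924 = (11317/4924)*(-14) = -79219/2462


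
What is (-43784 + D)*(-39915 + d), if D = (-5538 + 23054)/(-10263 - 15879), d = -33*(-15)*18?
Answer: 5914817876370/4357 ≈ 1.3575e+9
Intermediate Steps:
d = 8910 (d = 495*18 = 8910)
D = -8758/13071 (D = 17516/(-26142) = 17516*(-1/26142) = -8758/13071 ≈ -0.67003)
(-43784 + D)*(-39915 + d) = (-43784 - 8758/13071)*(-39915 + 8910) = -572309422/13071*(-31005) = 5914817876370/4357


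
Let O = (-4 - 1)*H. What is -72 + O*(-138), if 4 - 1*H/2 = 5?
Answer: -1452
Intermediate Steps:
H = -2 (H = 8 - 2*5 = 8 - 10 = -2)
O = 10 (O = (-4 - 1)*(-2) = -5*(-2) = 10)
-72 + O*(-138) = -72 + 10*(-138) = -72 - 1380 = -1452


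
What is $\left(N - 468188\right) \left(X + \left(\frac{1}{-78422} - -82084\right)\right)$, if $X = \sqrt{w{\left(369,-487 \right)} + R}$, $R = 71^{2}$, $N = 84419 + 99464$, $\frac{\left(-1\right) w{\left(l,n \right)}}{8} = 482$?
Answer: $- \frac{1830125714339335}{78422} - 284305 \sqrt{1185} \approx -2.3347 \cdot 10^{10}$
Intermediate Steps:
$w{\left(l,n \right)} = -3856$ ($w{\left(l,n \right)} = \left(-8\right) 482 = -3856$)
$N = 183883$
$R = 5041$
$X = \sqrt{1185}$ ($X = \sqrt{-3856 + 5041} = \sqrt{1185} \approx 34.424$)
$\left(N - 468188\right) \left(X + \left(\frac{1}{-78422} - -82084\right)\right) = \left(183883 - 468188\right) \left(\sqrt{1185} + \left(\frac{1}{-78422} - -82084\right)\right) = - 284305 \left(\sqrt{1185} + \left(- \frac{1}{78422} + 82084\right)\right) = - 284305 \left(\sqrt{1185} + \frac{6437191447}{78422}\right) = - 284305 \left(\frac{6437191447}{78422} + \sqrt{1185}\right) = - \frac{1830125714339335}{78422} - 284305 \sqrt{1185}$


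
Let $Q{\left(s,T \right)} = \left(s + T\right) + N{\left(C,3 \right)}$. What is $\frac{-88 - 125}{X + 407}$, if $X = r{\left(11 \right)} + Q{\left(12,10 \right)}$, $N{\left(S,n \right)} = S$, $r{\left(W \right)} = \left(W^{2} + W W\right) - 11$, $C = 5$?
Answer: $- \frac{213}{665} \approx -0.3203$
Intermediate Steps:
$r{\left(W \right)} = -11 + 2 W^{2}$ ($r{\left(W \right)} = \left(W^{2} + W^{2}\right) - 11 = 2 W^{2} - 11 = -11 + 2 W^{2}$)
$Q{\left(s,T \right)} = 5 + T + s$ ($Q{\left(s,T \right)} = \left(s + T\right) + 5 = \left(T + s\right) + 5 = 5 + T + s$)
$X = 258$ ($X = \left(-11 + 2 \cdot 11^{2}\right) + \left(5 + 10 + 12\right) = \left(-11 + 2 \cdot 121\right) + 27 = \left(-11 + 242\right) + 27 = 231 + 27 = 258$)
$\frac{-88 - 125}{X + 407} = \frac{-88 - 125}{258 + 407} = - \frac{213}{665}$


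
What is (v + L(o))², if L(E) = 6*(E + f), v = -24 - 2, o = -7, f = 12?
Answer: 16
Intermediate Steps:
v = -26
L(E) = 72 + 6*E (L(E) = 6*(E + 12) = 6*(12 + E) = 72 + 6*E)
(v + L(o))² = (-26 + (72 + 6*(-7)))² = (-26 + (72 - 42))² = (-26 + 30)² = 4² = 16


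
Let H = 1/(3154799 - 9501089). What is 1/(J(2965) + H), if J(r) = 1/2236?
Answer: 7095152220/3172027 ≈ 2236.8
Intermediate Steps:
J(r) = 1/2236
H = -1/6346290 (H = 1/(-6346290) = -1/6346290 ≈ -1.5757e-7)
1/(J(2965) + H) = 1/(1/2236 - 1/6346290) = 1/(3172027/7095152220) = 7095152220/3172027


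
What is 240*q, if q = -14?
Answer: -3360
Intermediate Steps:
240*q = 240*(-14) = -3360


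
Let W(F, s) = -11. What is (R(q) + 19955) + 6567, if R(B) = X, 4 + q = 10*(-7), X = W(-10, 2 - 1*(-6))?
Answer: 26511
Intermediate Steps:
X = -11
q = -74 (q = -4 + 10*(-7) = -4 - 70 = -74)
R(B) = -11
(R(q) + 19955) + 6567 = (-11 + 19955) + 6567 = 19944 + 6567 = 26511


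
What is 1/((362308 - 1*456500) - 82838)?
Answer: -1/177030 ≈ -5.6488e-6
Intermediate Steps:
1/((362308 - 1*456500) - 82838) = 1/((362308 - 456500) - 82838) = 1/(-94192 - 82838) = 1/(-177030) = -1/177030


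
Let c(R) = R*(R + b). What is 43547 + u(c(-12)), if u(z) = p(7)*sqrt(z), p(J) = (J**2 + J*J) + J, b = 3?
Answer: 43547 + 630*sqrt(3) ≈ 44638.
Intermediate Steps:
c(R) = R*(3 + R) (c(R) = R*(R + 3) = R*(3 + R))
p(J) = J + 2*J**2 (p(J) = (J**2 + J**2) + J = 2*J**2 + J = J + 2*J**2)
u(z) = 105*sqrt(z) (u(z) = (7*(1 + 2*7))*sqrt(z) = (7*(1 + 14))*sqrt(z) = (7*15)*sqrt(z) = 105*sqrt(z))
43547 + u(c(-12)) = 43547 + 105*sqrt(-12*(3 - 12)) = 43547 + 105*sqrt(-12*(-9)) = 43547 + 105*sqrt(108) = 43547 + 105*(6*sqrt(3)) = 43547 + 630*sqrt(3)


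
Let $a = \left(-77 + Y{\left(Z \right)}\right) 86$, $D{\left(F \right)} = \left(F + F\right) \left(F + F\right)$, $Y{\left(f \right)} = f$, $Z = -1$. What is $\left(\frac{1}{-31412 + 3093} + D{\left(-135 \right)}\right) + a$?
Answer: $\frac{1874491247}{28319} \approx 66192.0$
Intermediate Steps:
$D{\left(F \right)} = 4 F^{2}$ ($D{\left(F \right)} = 2 F 2 F = 4 F^{2}$)
$a = -6708$ ($a = \left(-77 - 1\right) 86 = \left(-78\right) 86 = -6708$)
$\left(\frac{1}{-31412 + 3093} + D{\left(-135 \right)}\right) + a = \left(\frac{1}{-31412 + 3093} + 4 \left(-135\right)^{2}\right) - 6708 = \left(\frac{1}{-28319} + 4 \cdot 18225\right) - 6708 = \left(- \frac{1}{28319} + 72900\right) - 6708 = \frac{2064455099}{28319} - 6708 = \frac{1874491247}{28319}$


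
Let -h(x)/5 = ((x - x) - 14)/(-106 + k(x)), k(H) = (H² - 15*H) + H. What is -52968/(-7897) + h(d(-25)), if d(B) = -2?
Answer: 1683421/292189 ≈ 5.7614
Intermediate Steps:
k(H) = H² - 14*H
h(x) = 70/(-106 + x*(-14 + x)) (h(x) = -5*((x - x) - 14)/(-106 + x*(-14 + x)) = -5*(0 - 14)/(-106 + x*(-14 + x)) = -(-70)/(-106 + x*(-14 + x)) = 70/(-106 + x*(-14 + x)))
-52968/(-7897) + h(d(-25)) = -52968/(-7897) + 70/(-106 - 2*(-14 - 2)) = -52968*(-1/7897) + 70/(-106 - 2*(-16)) = 52968/7897 + 70/(-106 + 32) = 52968/7897 + 70/(-74) = 52968/7897 + 70*(-1/74) = 52968/7897 - 35/37 = 1683421/292189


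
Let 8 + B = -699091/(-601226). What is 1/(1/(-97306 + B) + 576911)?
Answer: 58507007873/33753336418419077 ≈ 1.7334e-6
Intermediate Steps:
B = -4110717/601226 (B = -8 - 699091/(-601226) = -8 - 699091*(-1/601226) = -8 + 699091/601226 = -4110717/601226 ≈ -6.8372)
1/(1/(-97306 + B) + 576911) = 1/(1/(-97306 - 4110717/601226) + 576911) = 1/(1/(-58507007873/601226) + 576911) = 1/(-601226/58507007873 + 576911) = 1/(33753336418419077/58507007873) = 58507007873/33753336418419077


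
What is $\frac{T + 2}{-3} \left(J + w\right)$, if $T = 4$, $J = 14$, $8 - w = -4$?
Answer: $-52$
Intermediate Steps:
$w = 12$ ($w = 8 - -4 = 8 + 4 = 12$)
$\frac{T + 2}{-3} \left(J + w\right) = \frac{4 + 2}{-3} \left(14 + 12\right) = \left(- \frac{1}{3}\right) 6 \cdot 26 = \left(-2\right) 26 = -52$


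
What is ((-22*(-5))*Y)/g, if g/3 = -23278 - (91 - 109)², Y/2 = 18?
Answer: -660/11801 ≈ -0.055927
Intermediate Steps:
Y = 36 (Y = 2*18 = 36)
g = -70806 (g = 3*(-23278 - (91 - 109)²) = 3*(-23278 - 1*(-18)²) = 3*(-23278 - 1*324) = 3*(-23278 - 324) = 3*(-23602) = -70806)
((-22*(-5))*Y)/g = (-22*(-5)*36)/(-70806) = (110*36)*(-1/70806) = 3960*(-1/70806) = -660/11801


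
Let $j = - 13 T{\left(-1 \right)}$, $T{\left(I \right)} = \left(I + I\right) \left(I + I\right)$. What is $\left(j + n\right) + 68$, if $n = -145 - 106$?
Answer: $-235$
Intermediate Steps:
$T{\left(I \right)} = 4 I^{2}$ ($T{\left(I \right)} = 2 I 2 I = 4 I^{2}$)
$n = -251$
$j = -52$ ($j = - 13 \cdot 4 \left(-1\right)^{2} = - 13 \cdot 4 \cdot 1 = \left(-13\right) 4 = -52$)
$\left(j + n\right) + 68 = \left(-52 - 251\right) + 68 = -303 + 68 = -235$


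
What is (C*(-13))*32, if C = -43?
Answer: 17888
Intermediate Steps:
(C*(-13))*32 = -43*(-13)*32 = 559*32 = 17888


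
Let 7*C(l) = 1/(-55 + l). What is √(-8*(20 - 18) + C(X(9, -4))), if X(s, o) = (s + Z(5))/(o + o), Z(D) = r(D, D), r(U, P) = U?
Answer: 2*I*√10101273/1589 ≈ 4.0003*I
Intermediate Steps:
Z(D) = D
X(s, o) = (5 + s)/(2*o) (X(s, o) = (s + 5)/(o + o) = (5 + s)/((2*o)) = (5 + s)*(1/(2*o)) = (5 + s)/(2*o))
C(l) = 1/(7*(-55 + l))
√(-8*(20 - 18) + C(X(9, -4))) = √(-8*(20 - 18) + 1/(7*(-55 + (½)*(5 + 9)/(-4)))) = √(-8*2 + 1/(7*(-55 + (½)*(-¼)*14))) = √(-16 + 1/(7*(-55 - 7/4))) = √(-16 + 1/(7*(-227/4))) = √(-16 + (⅐)*(-4/227)) = √(-16 - 4/1589) = √(-25428/1589) = 2*I*√10101273/1589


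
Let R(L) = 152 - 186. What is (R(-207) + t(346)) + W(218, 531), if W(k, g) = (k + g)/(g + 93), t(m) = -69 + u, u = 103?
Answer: 749/624 ≈ 1.2003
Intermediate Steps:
R(L) = -34
t(m) = 34 (t(m) = -69 + 103 = 34)
W(k, g) = (g + k)/(93 + g)
(R(-207) + t(346)) + W(218, 531) = (-34 + 34) + (531 + 218)/(93 + 531) = 0 + 749/624 = 749/624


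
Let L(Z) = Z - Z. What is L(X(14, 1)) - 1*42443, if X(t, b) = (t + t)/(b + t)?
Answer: -42443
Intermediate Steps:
X(t, b) = 2*t/(b + t) (X(t, b) = (2*t)/(b + t) = 2*t/(b + t))
L(Z) = 0
L(X(14, 1)) - 1*42443 = 0 - 1*42443 = 0 - 42443 = -42443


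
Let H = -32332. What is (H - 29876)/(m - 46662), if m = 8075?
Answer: 62208/38587 ≈ 1.6121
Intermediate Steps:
(H - 29876)/(m - 46662) = (-32332 - 29876)/(8075 - 46662) = -62208/(-38587) = -62208*(-1/38587) = 62208/38587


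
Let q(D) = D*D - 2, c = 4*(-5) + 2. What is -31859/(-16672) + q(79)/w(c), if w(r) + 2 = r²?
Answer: 57137603/2684192 ≈ 21.287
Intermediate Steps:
c = -18 (c = -20 + 2 = -18)
w(r) = -2 + r²
q(D) = -2 + D² (q(D) = D² - 2 = -2 + D²)
-31859/(-16672) + q(79)/w(c) = -31859/(-16672) + (-2 + 79²)/(-2 + (-18)²) = -31859*(-1/16672) + (-2 + 6241)/(-2 + 324) = 31859/16672 + 6239/322 = 57137603/2684192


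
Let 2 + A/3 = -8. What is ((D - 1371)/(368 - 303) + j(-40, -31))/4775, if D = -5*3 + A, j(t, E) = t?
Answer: -4016/310375 ≈ -0.012939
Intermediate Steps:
A = -30 (A = -6 + 3*(-8) = -6 - 24 = -30)
D = -45 (D = -5*3 - 30 = -15 - 30 = -45)
((D - 1371)/(368 - 303) + j(-40, -31))/4775 = ((-45 - 1371)/(368 - 303) - 40)/4775 = (-1416/65 - 40)*(1/4775) = -4016/65*1/4775 = -4016/310375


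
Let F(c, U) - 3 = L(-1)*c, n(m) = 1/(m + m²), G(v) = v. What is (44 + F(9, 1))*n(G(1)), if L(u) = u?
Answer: 19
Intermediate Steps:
F(c, U) = 3 - c
(44 + F(9, 1))*n(G(1)) = (44 + (3 - 1*9))*(1/(1*(1 + 1))) = (44 + (3 - 9))*(1/2) = (44 - 6)*(1*(½)) = 38*(½) = 19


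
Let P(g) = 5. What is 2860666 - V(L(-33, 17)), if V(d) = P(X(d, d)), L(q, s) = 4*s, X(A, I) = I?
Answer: 2860661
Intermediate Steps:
V(d) = 5
2860666 - V(L(-33, 17)) = 2860666 - 1*5 = 2860666 - 5 = 2860661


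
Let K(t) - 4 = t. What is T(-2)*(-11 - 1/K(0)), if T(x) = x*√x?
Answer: 45*I*√2/2 ≈ 31.82*I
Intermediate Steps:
K(t) = 4 + t
T(x) = x^(3/2)
T(-2)*(-11 - 1/K(0)) = (-2)^(3/2)*(-11 - 1/(4 + 0)) = (-2*I*√2)*(-11 - 1/4) = (-2*I*√2)*(-11 - 1*¼) = (-2*I*√2)*(-11 - ¼) = -2*I*√2*(-45/4) = 45*I*√2/2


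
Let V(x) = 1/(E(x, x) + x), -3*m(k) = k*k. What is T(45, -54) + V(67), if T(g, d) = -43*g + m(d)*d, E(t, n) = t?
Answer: 6774103/134 ≈ 50553.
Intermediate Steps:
m(k) = -k²/3 (m(k) = -k*k/3 = -k²/3)
T(g, d) = -43*g - d³/3 (T(g, d) = -43*g + (-d²/3)*d = -43*g - d³/3)
V(x) = 1/(2*x) (V(x) = 1/(x + x) = 1/(2*x))
T(45, -54) + V(67) = (-43*45 - ⅓*(-54)³) + (½)/67 = (-1935 - ⅓*(-157464)) + (½)*(1/67) = (-1935 + 52488) + 1/134 = 50553 + 1/134 = 6774103/134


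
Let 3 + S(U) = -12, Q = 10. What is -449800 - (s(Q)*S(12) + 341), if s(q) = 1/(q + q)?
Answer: -1800561/4 ≈ -4.5014e+5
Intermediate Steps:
S(U) = -15 (S(U) = -3 - 12 = -15)
s(q) = 1/(2*q)
-449800 - (s(Q)*S(12) + 341) = -449800 - (((1/2)/10)*(-15) + 341) = -449800 - (((1/2)*(1/10))*(-15) + 341) = -449800 - ((1/20)*(-15) + 341) = -449800 - (-3/4 + 341) = -449800 - 1*1361/4 = -449800 - 1361/4 = -1800561/4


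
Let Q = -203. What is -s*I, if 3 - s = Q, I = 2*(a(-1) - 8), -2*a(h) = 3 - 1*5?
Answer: 2884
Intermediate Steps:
a(h) = 1 (a(h) = -(3 - 1*5)/2 = -(3 - 5)/2 = -1/2*(-2) = 1)
I = -14 (I = 2*(1 - 8) = 2*(-7) = -14)
s = 206 (s = 3 - 1*(-203) = 3 + 203 = 206)
-s*I = -206*(-14) = -1*(-2884) = 2884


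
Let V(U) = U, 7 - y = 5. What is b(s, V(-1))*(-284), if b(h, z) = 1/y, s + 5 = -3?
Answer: -142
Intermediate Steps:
y = 2 (y = 7 - 1*5 = 7 - 5 = 2)
s = -8 (s = -5 - 3 = -8)
b(h, z) = ½ (b(h, z) = 1/2 = ½)
b(s, V(-1))*(-284) = (½)*(-284) = -142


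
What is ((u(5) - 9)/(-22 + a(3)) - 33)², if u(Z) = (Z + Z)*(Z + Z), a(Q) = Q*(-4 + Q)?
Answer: 839056/625 ≈ 1342.5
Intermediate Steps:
u(Z) = 4*Z² (u(Z) = (2*Z)*(2*Z) = 4*Z²)
((u(5) - 9)/(-22 + a(3)) - 33)² = ((4*5² - 9)/(-22 + 3*(-4 + 3)) - 33)² = ((4*25 - 9)/(-22 + 3*(-1)) - 33)² = ((100 - 9)/(-22 - 3) - 33)² = (91/(-25) - 33)² = (91*(-1/25) - 33)² = (-91/25 - 33)² = (-916/25)² = 839056/625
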